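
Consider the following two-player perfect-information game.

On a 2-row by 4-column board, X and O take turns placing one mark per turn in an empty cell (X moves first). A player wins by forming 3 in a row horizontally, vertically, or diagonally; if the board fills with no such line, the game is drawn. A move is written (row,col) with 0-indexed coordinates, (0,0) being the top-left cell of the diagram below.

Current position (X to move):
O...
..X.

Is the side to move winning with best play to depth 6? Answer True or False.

[O.../..X.] X move#1: (0,1):+0/OX../..X., (0,2):+0/O.X./..X., (0,3):+0/O..X/..X., (1,0):+0/O.../X.X., (1,1):+1/O.../.XX.*, (1,3):+0/O.../..XX
[O.../.XX.] O move#2: (0,1):-1/OO../.XX.*, (0,2):-1/O.O./.XX., (0,3):-1/O..O/.XX., (1,0):-1/O.../OXX., (1,3):-1/O.../.XXO
[OO../.XX.] X move#3: (0,2):+1/OOX./.XX.*, (0,3):-1/OO.X/.XX., (1,0):+1/OO../XXX., (1,3):+1/OO../.XXX
[OOX./.XX.] O move#4: (0,3):-1/OOXO/.XX.*, (1,0):-1/OOX./OXX., (1,3):-1/OOX./.XXO
[OOXO/.XX.] X move#5: (1,0):+1/OOXO/XXX.*, (1,3):+1/OOXO/.XXX
[OOXO/XXX.] end (terminal -1, O#6); searched O.../..X. to 6

X winning at [O.../..X.]: True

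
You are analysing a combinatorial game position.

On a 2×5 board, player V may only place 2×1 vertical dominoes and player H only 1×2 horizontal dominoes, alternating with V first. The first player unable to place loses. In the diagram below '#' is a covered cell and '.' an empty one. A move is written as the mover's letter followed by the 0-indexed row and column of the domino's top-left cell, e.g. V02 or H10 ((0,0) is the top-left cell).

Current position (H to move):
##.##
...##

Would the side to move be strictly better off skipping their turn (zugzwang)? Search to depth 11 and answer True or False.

[##.##/...##] H move#1: H10:-1/##.##/##.##, H11:+1/##.##/.####*
[##.##/.####] end (terminal -1, V#2); searched ##.##/...## to 11
suppose H passes — search the same position with V to move:
pass> [##.##/...##] V move#1: V02:-1/#####/..###*
pass> [#####/..###] H move#2: H10:+1/#####/#####*
pass> [#####/#####] end (terminal -1, V#3); searched ##.##/...## to 11
for H: play +1, pass +1

zugzwang(##.##/...##, H) = False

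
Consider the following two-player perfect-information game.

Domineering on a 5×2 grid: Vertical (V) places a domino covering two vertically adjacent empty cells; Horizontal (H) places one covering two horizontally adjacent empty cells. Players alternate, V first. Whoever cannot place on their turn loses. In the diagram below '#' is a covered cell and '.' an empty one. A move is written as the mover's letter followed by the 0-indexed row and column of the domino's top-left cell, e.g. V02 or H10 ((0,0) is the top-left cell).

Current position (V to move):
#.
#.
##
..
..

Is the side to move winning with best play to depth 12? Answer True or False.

V winning at [#./#./##/../..]: True

ply 1, V at #./#./##/../.. | V01=-1→##/##/##/../..; V30=+1→#./#./##/#./#.*; V31=+1→#./#./##/.#/.#
ply 2: #./#./##/#./#. is terminal -1 (H); from #./#./##/../.. depth 12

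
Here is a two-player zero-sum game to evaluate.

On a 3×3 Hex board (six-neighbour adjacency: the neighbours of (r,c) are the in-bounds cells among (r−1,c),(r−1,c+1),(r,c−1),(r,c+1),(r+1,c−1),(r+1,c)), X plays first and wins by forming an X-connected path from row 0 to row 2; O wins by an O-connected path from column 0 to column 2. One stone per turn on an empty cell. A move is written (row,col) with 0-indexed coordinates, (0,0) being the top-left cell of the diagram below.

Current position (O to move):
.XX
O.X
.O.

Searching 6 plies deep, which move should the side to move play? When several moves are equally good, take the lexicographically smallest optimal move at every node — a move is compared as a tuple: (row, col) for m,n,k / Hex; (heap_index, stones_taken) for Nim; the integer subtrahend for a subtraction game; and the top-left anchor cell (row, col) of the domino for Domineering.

O's best at [.XX/O.X/.O.]: (2,2)

ply 1, O at .XX/O.X/.O. | (0,0)=-1→OXX/O.X/.O.; (1,1)=-1→.XX/OOX/.O.; (2,0)=-1→.XX/O.X/OO.; (2,2)=+1→.XX/O.X/.OO*
ply 2, X at .XX/O.X/.OO | (0,0)=-1→XXX/O.X/.OO*; (1,1)=-1→.XX/OXX/.OO; (2,0)=-1→.XX/O.X/XOO
ply 3, O at XXX/O.X/.OO | (1,1)=+1→XXX/OOX/.OO*; (2,0)=+1→XXX/O.X/OOO
ply 4: XXX/OOX/.OO is terminal -1 (X); from .XX/O.X/.O. depth 6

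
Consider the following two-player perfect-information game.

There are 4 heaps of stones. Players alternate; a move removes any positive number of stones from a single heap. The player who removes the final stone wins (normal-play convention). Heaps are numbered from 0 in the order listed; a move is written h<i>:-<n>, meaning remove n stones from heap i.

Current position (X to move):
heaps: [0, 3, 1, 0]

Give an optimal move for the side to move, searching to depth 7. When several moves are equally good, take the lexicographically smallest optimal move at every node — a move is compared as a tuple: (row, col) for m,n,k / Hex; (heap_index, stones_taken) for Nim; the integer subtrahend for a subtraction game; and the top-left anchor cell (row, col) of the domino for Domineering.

p1 X@[(0,3,1,0)]: h1:-1[(0,2,1,0)]-1 h1:-2[(0,1,1,0)]+1* h1:-3[(0,0,1,0)]-1 h2:-1[(0,3,0,0)]-1
p2 O@[(0,1,1,0)]: h1:-1[(0,0,1,0)]-1* h2:-1[(0,1,0,0)]-1
p3 X@[(0,0,1,0)]: h2:-1[(0,0,0,0)]+1*
p4 O@[(0,0,0,0)] terminal -1; root [(0,3,1,0)] d7

X's best at [(0,3,1,0)]: h1:-2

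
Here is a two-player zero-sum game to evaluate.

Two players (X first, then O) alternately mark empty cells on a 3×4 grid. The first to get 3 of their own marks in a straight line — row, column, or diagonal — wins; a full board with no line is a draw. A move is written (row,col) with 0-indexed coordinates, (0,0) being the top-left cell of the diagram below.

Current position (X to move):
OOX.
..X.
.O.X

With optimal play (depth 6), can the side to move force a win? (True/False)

ply 1, X at OOX./..X./.O.X | (0,3)=-1→OOXX/..X./.O.X; (1,0)=-1→OOX./X.X./.O.X; (1,1)=+1→OOX./.XX./.O.X*; (1,3)=-1→OOX./..XX/.O.X; (2,0)=-1→OOX./..X./XO.X; (2,2)=+1→OOX./..X./.OXX
ply 2, O at OOX./.XX./.O.X | (0,3)=-1→OOXO/.XX./.O.X*; (1,0)=-1→OOX./OXX./.O.X; (1,3)=-1→OOX./.XXO/.O.X; (2,0)=-1→OOX./.XX./OO.X; (2,2)=-1→OOX./.XX./.OOX
ply 3, X at OOXO/.XX./.O.X | (1,0)=+1→OOXO/XXX./.O.X*; (1,3)=+1→OOXO/.XXX/.O.X; (2,0)=+1→OOXO/.XX./XO.X; (2,2)=+1→OOXO/.XX./.OXX
ply 4: OOXO/XXX./.O.X is terminal -1 (O); from OOX./..X./.O.X depth 6

X winning at [OOX./..X./.O.X]: True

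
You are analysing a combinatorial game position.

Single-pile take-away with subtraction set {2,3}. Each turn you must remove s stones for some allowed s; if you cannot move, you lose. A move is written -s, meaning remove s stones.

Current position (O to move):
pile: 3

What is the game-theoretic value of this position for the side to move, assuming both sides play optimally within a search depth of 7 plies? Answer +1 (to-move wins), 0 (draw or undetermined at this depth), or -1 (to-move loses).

value(3, O) = +1

p1 O@[3]: -2[1]+1* -3[0]+1
p2 X@[1] terminal -1; root [3] d7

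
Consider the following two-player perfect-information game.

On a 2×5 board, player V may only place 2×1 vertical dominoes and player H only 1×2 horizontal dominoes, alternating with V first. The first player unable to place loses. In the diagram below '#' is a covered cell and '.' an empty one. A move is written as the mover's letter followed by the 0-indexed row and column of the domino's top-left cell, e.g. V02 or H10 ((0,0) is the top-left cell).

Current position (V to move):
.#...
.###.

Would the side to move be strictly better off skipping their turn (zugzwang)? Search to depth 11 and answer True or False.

zugzwang(.#.../.###., V) = False

ply 1, V at .#.../.###. | V00=-1→##.../####.; V04=+1→.#..#/.####*
ply 2, H at .#..#/.#### | H02=-1→.####/.####*
ply 3, V at .####/.#### | V00=+1→#####/#####*
ply 4: #####/##### is terminal -1 (H); from .#.../.###. depth 11
pass branch (H moves first from the same position):
  | ply 1, H at .#.../.###. | H02=-1→.###./.###.*; H03=-1→.#.##/.###.
  | ply 2, V at .###./.###. | V00=+1→####./####.*; V04=+1→.####/.####
  | ply 3: ####./####. is terminal -1 (H); from .#.../.###. depth 11
V moving scores +1; V passing scores +1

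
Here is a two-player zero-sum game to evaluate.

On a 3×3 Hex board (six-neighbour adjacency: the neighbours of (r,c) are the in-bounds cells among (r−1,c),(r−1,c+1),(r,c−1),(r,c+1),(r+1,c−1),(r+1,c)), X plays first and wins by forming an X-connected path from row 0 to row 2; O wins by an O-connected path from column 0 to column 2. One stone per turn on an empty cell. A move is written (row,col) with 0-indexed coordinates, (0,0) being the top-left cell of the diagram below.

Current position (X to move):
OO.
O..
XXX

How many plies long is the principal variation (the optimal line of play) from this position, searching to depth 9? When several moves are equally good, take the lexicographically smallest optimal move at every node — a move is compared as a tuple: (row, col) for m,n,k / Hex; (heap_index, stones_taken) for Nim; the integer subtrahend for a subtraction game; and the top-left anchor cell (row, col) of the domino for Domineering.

[OO./O../XXX] X move#1: (0,2):+1/OOX/O../XXX*, (1,1):-1/OO./OX./XXX, (1,2):-1/OO./O.X/XXX
[OOX/O../XXX] O move#2: (1,1):-1/OOX/OO./XXX*, (1,2):-1/OOX/O.O/XXX
[OOX/OO./XXX] X move#3: (1,2):+1/OOX/OOX/XXX*
[OOX/OOX/XXX] end (terminal -1, O#4); searched OO./O../XXX to 9

PV length from [OO./O../XXX]: 3 plies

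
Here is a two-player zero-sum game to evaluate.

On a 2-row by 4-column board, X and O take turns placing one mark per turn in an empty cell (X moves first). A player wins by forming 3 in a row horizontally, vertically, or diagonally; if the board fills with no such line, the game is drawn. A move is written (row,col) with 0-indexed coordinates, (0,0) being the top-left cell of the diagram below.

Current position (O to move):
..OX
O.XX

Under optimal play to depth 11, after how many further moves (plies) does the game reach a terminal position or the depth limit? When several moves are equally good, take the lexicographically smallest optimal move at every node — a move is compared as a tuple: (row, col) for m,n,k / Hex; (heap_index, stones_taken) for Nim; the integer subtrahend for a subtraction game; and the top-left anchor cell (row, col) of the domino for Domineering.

[..OX/O.XX] O move#1: (0,0):-1/O.OX/O.XX, (0,1):-1/.OOX/O.XX, (1,1):+0/..OX/OOXX*
[..OX/OOXX] X move#2: (0,0):+0/X.OX/OOXX*, (0,1):+0/.XOX/OOXX
[X.OX/OOXX] O move#3: (0,1):+0/XOOX/OOXX*
[XOOX/OOXX] end (terminal +0, X#4); searched ..OX/O.XX to 11

PV length from [..OX/O.XX]: 3 plies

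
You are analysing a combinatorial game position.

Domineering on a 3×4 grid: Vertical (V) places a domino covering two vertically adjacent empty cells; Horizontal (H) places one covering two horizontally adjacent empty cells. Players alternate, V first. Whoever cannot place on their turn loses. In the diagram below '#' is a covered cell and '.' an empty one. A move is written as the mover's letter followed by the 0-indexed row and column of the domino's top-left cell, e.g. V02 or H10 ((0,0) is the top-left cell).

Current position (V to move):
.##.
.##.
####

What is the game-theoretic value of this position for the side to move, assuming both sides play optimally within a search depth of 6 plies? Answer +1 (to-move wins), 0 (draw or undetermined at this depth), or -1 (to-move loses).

value(.##./.##./####, V) = +1

p1 V@[.##./.##./####]: V00[###./###./####]+1* V03[.###/.###/####]+1
p2 H@[###./###./####] terminal -1; root [.##./.##./####] d6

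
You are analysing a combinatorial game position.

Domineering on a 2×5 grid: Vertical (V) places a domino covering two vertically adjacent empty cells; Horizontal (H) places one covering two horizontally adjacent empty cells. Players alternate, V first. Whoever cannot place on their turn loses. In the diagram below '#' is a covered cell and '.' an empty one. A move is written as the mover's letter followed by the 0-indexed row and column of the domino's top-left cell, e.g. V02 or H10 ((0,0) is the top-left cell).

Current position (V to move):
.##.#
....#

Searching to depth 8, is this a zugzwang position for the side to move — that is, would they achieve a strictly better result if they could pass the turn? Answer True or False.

zugzwang(.##.#/....#, V) = True

ply 1, V at .##.#/....# | V00=-1→###.#/#...#*; V03=-1→.####/...##
ply 2, H at ###.#/#...# | H11=-1→###.#/###.#; H12=+1→###.#/#.###*
ply 3: ###.#/#.### is terminal -1 (V); from .##.#/....# depth 8
suppose V passes — search the same position with H to move:
pass> ply 1, H at .##.#/....# | H10=-1→.##.#/##..#*; H11=-1→.##.#/.##.#; H12=-1→.##.#/..###
pass> ply 2, V at .##.#/##..# | V03=+1→.####/##.##*
pass> ply 3: .####/##.## is terminal -1 (H); from .##.#/....# depth 8
for V: play -1, pass +1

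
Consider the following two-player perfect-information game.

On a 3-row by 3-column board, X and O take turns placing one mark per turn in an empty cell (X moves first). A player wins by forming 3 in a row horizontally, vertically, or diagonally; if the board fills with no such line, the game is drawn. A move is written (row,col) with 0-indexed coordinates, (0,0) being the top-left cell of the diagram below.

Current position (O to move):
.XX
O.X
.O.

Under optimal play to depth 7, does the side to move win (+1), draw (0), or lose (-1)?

[.XX/O.X/.O.] O move#1: (0,0):-1/OXX/O.X/.O.*, (1,1):-1/.XX/OOX/.O., (2,0):-1/.XX/O.X/OO., (2,2):-1/.XX/O.X/.OO
[OXX/O.X/.O.] X move#2: (1,1):-1/OXX/OXX/.O., (2,0):+1/OXX/O.X/XO.*, (2,2):+1/OXX/O.X/.OX
[OXX/O.X/XO.] O move#3: (1,1):-1/OXX/OOX/XO.*, (2,2):-1/OXX/O.X/XOO
[OXX/OOX/XO.] X move#4: (2,2):+1/OXX/OOX/XOX*
[OXX/OOX/XOX] end (terminal -1, O#5); searched .XX/O.X/.O. to 7

value(.XX/O.X/.O., O) = -1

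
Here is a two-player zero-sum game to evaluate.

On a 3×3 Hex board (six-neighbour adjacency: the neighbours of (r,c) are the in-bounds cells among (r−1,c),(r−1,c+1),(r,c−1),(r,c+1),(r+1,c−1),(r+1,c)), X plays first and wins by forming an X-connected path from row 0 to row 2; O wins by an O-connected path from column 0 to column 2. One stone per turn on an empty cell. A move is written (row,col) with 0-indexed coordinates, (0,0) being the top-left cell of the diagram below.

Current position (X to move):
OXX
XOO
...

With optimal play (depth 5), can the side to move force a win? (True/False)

X winning at [OXX/XOO/...]: True

[OXX/XOO/...] X move#1: (2,0):+1/OXX/XOO/X..*, (2,1):-1/OXX/XOO/.X., (2,2):-1/OXX/XOO/..X
[OXX/XOO/X..] end (terminal -1, O#2); searched OXX/XOO/... to 5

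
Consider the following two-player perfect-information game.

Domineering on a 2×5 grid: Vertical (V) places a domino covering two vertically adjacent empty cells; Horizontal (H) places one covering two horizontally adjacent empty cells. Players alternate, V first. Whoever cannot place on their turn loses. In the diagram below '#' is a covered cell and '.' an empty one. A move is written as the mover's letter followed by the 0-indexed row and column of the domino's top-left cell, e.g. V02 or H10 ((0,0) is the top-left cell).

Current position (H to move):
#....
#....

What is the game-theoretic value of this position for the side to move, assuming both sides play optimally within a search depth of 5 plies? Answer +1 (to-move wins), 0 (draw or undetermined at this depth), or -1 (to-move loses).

p1 H@[#..../#....]: H01[###../#....]-1 H02[#.##./#....]+1* H03[#..##/#....]-1 H11[#..../###..]-1 H12[#..../#.##.]+1 H13[#..../#..##]-1
p2 V@[#.##./#....]: V01[####./##...]-1* V04[#.###/#...#]-1
p3 H@[####./##...]: H12[####./####.]-1 H13[####./##.##]+1*
p4 V@[####./##.##] terminal -1; root [#..../#....] d5

value(#..../#...., H) = +1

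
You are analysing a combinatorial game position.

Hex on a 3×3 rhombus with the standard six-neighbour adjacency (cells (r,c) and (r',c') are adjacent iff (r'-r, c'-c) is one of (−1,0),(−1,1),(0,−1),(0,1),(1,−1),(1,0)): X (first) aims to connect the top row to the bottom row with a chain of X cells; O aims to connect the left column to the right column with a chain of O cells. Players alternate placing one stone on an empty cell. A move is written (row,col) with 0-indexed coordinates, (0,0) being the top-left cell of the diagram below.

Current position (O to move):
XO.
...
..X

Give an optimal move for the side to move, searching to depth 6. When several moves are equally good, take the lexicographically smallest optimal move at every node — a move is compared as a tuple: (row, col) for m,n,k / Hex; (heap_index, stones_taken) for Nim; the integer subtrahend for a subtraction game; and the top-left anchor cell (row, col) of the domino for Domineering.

[XO./.../..X] O move#1: (0,2):-1/XOO/.../..X, (1,0):-1/XO./O../..X, (1,1):+1/XO./.O./..X*, (1,2):-1/XO./..O/..X, (2,0):-1/XO./.../O.X, (2,1):-1/XO./.../.OX
[XO./.O./..X] X move#2: (0,2):-1/XOX/.O./..X*, (1,0):-1/XO./XO./..X, (1,2):-1/XO./.OX/..X, (2,0):-1/XO./.O./X.X, (2,1):-1/XO./.O./.XX
[XOX/.O./..X] O move#3: (1,0):-1/XOX/OO./..X, (1,2):+1/XOX/.OO/..X*, (2,0):-1/XOX/.O./O.X, (2,1):-1/XOX/.O./.OX
[XOX/.OO/..X] X move#4: (1,0):-1/XOX/XOO/..X*, (2,0):-1/XOX/.OO/X.X, (2,1):-1/XOX/.OO/.XX
[XOX/XOO/..X] O move#5: (2,0):+1/XOX/XOO/O.X*, (2,1):-1/XOX/XOO/.OX
[XOX/XOO/O.X] end (terminal -1, X#6); searched XO./.../..X to 6

O's best at [XO./.../..X]: (1,1)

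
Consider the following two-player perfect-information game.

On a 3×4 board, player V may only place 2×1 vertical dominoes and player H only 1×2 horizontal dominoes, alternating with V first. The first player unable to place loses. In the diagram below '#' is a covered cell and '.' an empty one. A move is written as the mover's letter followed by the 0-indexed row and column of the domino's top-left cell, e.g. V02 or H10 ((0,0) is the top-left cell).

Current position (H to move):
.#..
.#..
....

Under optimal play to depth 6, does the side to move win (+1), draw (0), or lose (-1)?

value(.#../.#../...., H) = +1

ply 1, H at .#../.#../.... | H02=-1→.###/.#../....; H12=+1→.#../.###/....*; H20=-1→.#../.#../##..; H21=-1→.#../.#../.##.; H22=-1→.#../.#../..##
ply 2, V at .#../.###/.... | V00=-1→##../####/....*; V10=-1→.#../####/#...
ply 3, H at ##../####/.... | H02=+1→####/####/....*; H20=+1→##../####/##..; H21=+1→##../####/.##.; H22=+1→##../####/..##
ply 4: ####/####/.... is terminal -1 (V); from .#../.#../.... depth 6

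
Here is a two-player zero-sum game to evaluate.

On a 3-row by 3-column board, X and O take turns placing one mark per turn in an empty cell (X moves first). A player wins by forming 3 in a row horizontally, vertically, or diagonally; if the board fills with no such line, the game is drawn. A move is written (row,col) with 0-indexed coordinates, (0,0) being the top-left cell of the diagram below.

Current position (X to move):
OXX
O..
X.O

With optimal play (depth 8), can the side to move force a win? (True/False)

p1 X@[OXX/O../X.O]: (1,1)[OXX/OX./X.O]+1* (1,2)[OXX/O.X/X.O]-1 (2,1)[OXX/O../XXO]-1
p2 O@[OXX/OX./X.O] terminal -1; root [OXX/O../X.O] d8

X winning at [OXX/O../X.O]: True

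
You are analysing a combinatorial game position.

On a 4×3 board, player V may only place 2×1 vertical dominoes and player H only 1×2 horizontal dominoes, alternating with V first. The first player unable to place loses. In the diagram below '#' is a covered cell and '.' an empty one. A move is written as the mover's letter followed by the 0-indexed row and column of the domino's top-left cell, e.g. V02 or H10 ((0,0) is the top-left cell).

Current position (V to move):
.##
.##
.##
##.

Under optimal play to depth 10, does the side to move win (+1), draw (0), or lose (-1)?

value(.##/.##/.##/##., V) = +1

[.##/.##/.##/##.] V move#1: V00:+1/###/###/.##/##.*, V10:+1/.##/###/###/##.
[###/###/.##/##.] end (terminal -1, H#2); searched .##/.##/.##/##. to 10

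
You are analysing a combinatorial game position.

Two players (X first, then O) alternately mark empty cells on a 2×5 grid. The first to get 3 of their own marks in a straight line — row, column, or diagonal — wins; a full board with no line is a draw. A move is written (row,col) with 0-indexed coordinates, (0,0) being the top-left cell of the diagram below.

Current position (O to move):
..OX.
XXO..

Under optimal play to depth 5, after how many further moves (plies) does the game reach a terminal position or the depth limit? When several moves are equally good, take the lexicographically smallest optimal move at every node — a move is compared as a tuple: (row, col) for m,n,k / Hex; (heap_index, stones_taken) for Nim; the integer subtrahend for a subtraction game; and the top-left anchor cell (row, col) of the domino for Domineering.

[..OX./XXO..] O move#1: (0,0):+0/O.OX./XXO..*, (0,1):+0/.OOX./XXO.., (0,4):+0/..OXO/XXO.., (1,3):+0/..OX./XXOO., (1,4):+0/..OX./XXO.O
[O.OX./XXO..] X move#2: (0,1):+0/OXOX./XXO..*, (0,4):-1/O.OXX/XXO.., (1,3):-1/O.OX./XXOX., (1,4):-1/O.OX./XXO.X
[OXOX./XXO..] O move#3: (0,4):+0/OXOXO/XXO..*, (1,3):+0/OXOX./XXOO., (1,4):+0/OXOX./XXO.O
[OXOXO/XXO..] X move#4: (1,3):+0/OXOXO/XXOX.*, (1,4):+0/OXOXO/XXO.X
[OXOXO/XXOX.] O move#5: (1,4):+0/OXOXO/XXOXO*
[OXOXO/XXOXO] end (terminal +0, X#6); searched ..OX./XXO.. to 5

PV length from [..OX./XXO..]: 5 plies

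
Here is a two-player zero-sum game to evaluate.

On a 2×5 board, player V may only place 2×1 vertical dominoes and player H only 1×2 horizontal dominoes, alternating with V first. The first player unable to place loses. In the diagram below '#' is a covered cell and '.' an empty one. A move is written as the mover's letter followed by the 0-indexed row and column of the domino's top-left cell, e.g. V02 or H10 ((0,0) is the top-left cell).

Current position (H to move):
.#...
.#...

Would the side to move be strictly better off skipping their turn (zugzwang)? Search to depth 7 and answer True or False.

[.#.../.#...] H move#1: H02:-1/.###./.#...*, H03:-1/.#.##/.#..., H12:-1/.#.../.###., H13:-1/.#.../.#.##
[.###./.#...] V move#2: V00:-1/####./##..., V04:+1/.####/.#..#*
[.####/.#..#] H move#3: H12:-1/.####/.####*
[.####/.####] V move#4: V00:+1/#####/#####*
[#####/#####] end (terminal -1, H#5); searched .#.../.#... to 7
pass branch (V moves first from the same position):
  | [.#.../.#...] V move#1: V00:-1/##.../##..., V02:-1/.##../.##.., V03:+1/.#.#./.#.#.*, V04:-1/.#..#/.#..#
  | [.#.#./.#.#.] end (terminal -1, H#2); searched .#.../.#... to 7
H moving scores -1; H passing scores -1

zugzwang(.#.../.#..., H) = False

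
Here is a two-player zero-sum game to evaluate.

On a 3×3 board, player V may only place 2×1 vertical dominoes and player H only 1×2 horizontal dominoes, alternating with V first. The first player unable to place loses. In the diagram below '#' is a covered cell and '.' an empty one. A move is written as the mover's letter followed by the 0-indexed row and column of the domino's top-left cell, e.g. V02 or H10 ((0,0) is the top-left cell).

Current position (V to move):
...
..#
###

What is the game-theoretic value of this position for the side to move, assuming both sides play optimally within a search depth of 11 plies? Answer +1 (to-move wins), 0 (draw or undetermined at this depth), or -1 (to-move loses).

p1 V@[.../..#/###]: V00[#../#.#/###]-1 V01[.#./.##/###]+1*
p2 H@[.#./.##/###] terminal -1; root [.../..#/###] d11

value(.../..#/###, V) = +1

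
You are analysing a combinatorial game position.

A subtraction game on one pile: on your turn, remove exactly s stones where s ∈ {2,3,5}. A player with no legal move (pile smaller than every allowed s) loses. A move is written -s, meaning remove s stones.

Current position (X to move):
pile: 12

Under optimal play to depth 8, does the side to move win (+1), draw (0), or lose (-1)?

p1 X@[12]: -2[10]-1 -3[9]-1 -5[7]+1*
p2 O@[7]: -2[5]-1* -3[4]-1 -5[2]-1
p3 X@[5]: -2[3]-1 -3[2]-1 -5[0]+1*
p4 O@[0] terminal -1; root [12] d8

value(12, X) = +1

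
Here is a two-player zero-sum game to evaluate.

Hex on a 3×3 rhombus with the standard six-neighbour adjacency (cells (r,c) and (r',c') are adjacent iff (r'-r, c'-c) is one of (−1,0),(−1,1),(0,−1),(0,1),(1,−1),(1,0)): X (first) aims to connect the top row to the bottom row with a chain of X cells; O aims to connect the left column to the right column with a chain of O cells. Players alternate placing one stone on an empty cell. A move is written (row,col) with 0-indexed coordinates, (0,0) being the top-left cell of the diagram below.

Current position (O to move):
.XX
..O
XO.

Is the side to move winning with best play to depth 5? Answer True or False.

O winning at [.XX/..O/XO.]: False

[.XX/..O/XO.] O move#1: (0,0):-1/OXX/..O/XO.*, (1,0):-1/.XX/O.O/XO., (1,1):-1/.XX/.OO/XO., (2,2):-1/.XX/..O/XOO
[OXX/..O/XO.] X move#2: (1,0):+1/OXX/X.O/XO.*, (1,1):+1/OXX/.XO/XO., (2,2):+1/OXX/..O/XOX
[OXX/X.O/XO.] end (terminal -1, O#3); searched .XX/..O/XO. to 5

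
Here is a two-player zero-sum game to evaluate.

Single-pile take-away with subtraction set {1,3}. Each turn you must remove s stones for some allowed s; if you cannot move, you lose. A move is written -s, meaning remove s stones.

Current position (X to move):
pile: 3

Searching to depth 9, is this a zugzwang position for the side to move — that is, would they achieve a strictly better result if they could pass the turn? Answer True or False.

p1 X@[3]: -1[2]+1* -3[0]+1
p2 O@[2]: -1[1]-1*
p3 X@[1]: -1[0]+1*
p4 O@[0] terminal -1; root [3] d9
suppose X passes — search the same position with O to move:
pass> p1 O@[3]: -1[2]+1* -3[0]+1
pass> p2 X@[2]: -1[1]-1*
pass> p3 O@[1]: -1[0]+1*
pass> p4 X@[0] terminal -1; root [3] d9
for X: play +1, pass -1

zugzwang(3, X) = False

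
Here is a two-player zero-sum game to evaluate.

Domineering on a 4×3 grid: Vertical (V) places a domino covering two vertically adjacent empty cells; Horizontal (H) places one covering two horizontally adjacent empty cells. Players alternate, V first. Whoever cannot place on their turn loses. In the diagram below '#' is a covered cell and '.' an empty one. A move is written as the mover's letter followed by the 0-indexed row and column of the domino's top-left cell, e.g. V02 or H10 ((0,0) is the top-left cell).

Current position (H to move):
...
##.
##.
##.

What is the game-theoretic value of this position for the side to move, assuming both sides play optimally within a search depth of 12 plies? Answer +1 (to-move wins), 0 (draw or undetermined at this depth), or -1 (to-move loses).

ply 1, H at .../##./##./##. | H00=-1→##./##./##./##.*; H01=-1→.##/##./##./##.
ply 2, V at ##./##./##./##. | V02=+1→###/###/##./##.*; V12=+1→##./###/###/##.; V22=+1→##./##./###/###
ply 3: ###/###/##./##. is terminal -1 (H); from .../##./##./##. depth 12

value(.../##./##./##., H) = -1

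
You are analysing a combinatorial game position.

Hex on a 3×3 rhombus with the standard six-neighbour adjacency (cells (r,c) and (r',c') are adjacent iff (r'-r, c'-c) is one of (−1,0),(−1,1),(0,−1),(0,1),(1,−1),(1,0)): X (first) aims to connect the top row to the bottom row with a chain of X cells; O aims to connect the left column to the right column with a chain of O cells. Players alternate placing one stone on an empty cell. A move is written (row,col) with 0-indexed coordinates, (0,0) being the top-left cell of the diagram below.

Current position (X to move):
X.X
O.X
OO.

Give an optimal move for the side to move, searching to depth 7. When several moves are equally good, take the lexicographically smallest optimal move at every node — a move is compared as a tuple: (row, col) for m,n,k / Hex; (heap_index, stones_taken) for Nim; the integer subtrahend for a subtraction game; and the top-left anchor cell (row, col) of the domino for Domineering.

X's best at [X.X/O.X/OO.]: (2,2)

p1 X@[X.X/O.X/OO.]: (0,1)[XXX/O.X/OO.]-1 (1,1)[X.X/OXX/OO.]-1 (2,2)[X.X/O.X/OOX]+1*
p2 O@[X.X/O.X/OOX] terminal -1; root [X.X/O.X/OO.] d7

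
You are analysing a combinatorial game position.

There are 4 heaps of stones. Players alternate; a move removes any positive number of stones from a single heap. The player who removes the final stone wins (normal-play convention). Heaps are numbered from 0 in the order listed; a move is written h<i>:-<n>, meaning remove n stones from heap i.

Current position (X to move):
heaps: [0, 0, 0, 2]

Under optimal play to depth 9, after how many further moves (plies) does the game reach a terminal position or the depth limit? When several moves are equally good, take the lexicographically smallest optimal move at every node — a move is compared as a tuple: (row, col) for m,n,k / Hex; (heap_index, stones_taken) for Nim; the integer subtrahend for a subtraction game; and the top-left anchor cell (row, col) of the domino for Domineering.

[(0,0,0,2)] X move#1: h3:-1:-1/(0,0,0,1), h3:-2:+1/(0,0,0,0)*
[(0,0,0,0)] end (terminal -1, O#2); searched (0,0,0,2) to 9

PV length from [(0,0,0,2)]: 1 ply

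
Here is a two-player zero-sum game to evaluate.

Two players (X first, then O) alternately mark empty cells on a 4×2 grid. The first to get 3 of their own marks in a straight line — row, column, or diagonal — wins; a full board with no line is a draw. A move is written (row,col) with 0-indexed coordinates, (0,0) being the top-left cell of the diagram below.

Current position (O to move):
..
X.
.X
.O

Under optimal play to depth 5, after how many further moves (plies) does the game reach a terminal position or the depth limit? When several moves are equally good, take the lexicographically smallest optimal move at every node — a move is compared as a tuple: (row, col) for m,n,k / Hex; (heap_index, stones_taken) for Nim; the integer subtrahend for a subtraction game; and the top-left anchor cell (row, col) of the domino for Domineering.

PV length from [../X./.X/.O]: 5 plies

[../X./.X/.O] O move#1: (0,0):+0/O./X./.X/.O*, (0,1):-1/.O/X./.X/.O, (1,1):-1/../XO/.X/.O, (2,0):+0/../X./OX/.O, (3,0):+0/../X./.X/OO
[O./X./.X/.O] X move#2: (0,1):+0/OX/X./.X/.O*, (1,1):+0/O./XX/.X/.O, (2,0):+0/O./X./XX/.O, (3,0):+0/O./X./.X/XO
[OX/X./.X/.O] O move#3: (1,1):+0/OX/XO/.X/.O*, (2,0):-1/OX/X./OX/.O, (3,0):-1/OX/X./.X/OO
[OX/XO/.X/.O] X move#4: (2,0):+0/OX/XO/XX/.O*, (3,0):+0/OX/XO/.X/XO
[OX/XO/XX/.O] O move#5: (3,0):+0/OX/XO/XX/OO*
[OX/XO/XX/OO] end (terminal +0, X#6); searched ../X./.X/.O to 5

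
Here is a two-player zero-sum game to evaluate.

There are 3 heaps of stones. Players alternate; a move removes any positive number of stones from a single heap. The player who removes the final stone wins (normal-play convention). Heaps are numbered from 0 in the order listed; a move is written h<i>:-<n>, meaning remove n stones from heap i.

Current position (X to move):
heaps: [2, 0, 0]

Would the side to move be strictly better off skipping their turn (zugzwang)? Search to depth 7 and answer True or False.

zugzwang((2,0,0), X) = False

p1 X@[(2,0,0)]: h0:-1[(1,0,0)]-1 h0:-2[(0,0,0)]+1*
p2 O@[(0,0,0)] terminal -1; root [(2,0,0)] d7
pass branch (O moves first from the same position):
  | p1 O@[(2,0,0)]: h0:-1[(1,0,0)]-1 h0:-2[(0,0,0)]+1*
  | p2 X@[(0,0,0)] terminal -1; root [(2,0,0)] d7
X moving scores +1; X passing scores -1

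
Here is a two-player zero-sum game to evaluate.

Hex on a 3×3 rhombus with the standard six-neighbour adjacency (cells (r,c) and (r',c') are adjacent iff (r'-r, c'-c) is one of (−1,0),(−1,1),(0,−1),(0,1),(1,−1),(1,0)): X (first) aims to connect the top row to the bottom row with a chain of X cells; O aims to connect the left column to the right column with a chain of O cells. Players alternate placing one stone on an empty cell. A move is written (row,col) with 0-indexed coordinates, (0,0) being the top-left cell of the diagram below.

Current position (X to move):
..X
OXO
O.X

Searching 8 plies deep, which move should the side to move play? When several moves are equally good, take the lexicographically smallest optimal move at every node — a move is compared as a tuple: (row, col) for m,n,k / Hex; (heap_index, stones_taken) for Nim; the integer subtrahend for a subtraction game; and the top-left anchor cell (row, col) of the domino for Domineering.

X's best at [..X/OXO/O.X]: (2,1)

p1 X@[..X/OXO/O.X]: (0,0)[X.X/OXO/O.X]-1 (0,1)[.XX/OXO/O.X]-1 (2,1)[..X/OXO/OXX]+1*
p2 O@[..X/OXO/OXX] terminal -1; root [..X/OXO/O.X] d8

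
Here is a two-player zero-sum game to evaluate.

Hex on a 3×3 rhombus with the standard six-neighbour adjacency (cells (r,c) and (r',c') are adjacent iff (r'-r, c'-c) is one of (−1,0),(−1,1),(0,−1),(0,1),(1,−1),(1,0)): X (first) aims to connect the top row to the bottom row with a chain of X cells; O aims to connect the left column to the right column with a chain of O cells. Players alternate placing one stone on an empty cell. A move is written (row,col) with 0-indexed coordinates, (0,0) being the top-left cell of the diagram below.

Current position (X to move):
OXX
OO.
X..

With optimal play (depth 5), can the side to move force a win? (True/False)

[OXX/OO./X..] X move#1: (1,2):+1/OXX/OOX/X..*, (2,1):-1/OXX/OO./XX., (2,2):-1/OXX/OO./X.X
[OXX/OOX/X..] O move#2: (2,1):-1/OXX/OOX/XO.*, (2,2):-1/OXX/OOX/X.O
[OXX/OOX/XO.] X move#3: (2,2):+1/OXX/OOX/XOX*
[OXX/OOX/XOX] end (terminal -1, O#4); searched OXX/OO./X.. to 5

X winning at [OXX/OO./X..]: True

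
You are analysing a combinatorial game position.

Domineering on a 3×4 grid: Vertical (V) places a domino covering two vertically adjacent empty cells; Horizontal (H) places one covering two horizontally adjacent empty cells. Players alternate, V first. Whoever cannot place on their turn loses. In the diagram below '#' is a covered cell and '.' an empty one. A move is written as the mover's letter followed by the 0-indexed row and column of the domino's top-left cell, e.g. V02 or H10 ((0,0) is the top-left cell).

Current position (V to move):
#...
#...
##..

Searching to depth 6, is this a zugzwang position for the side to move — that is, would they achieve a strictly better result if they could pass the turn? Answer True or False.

ply 1, V at #.../#.../##.. | V01=-1→##../##../##..; V02=+1→#.#./#.#./##..*; V03=-1→#..#/#..#/##..; V12=+1→#.../#.#./###.; V13=-1→#.../#..#/##.#
ply 2, H at #.#./#.#./##.. | H22=-1→#.#./#.#./####*
ply 3, V at #.#./#.#./#### | V01=+1→###./###./####*; V03=+1→#.##/#.##/####
ply 4: ###./###./#### is terminal -1 (H); from #.../#.../##.. depth 6
pass branch (H moves first from the same position):
  | ply 1, H at #.../#.../##.. | H01=-1→###./#.../##..; H02=-1→#.##/#.../##..; H11=+1→#.../###./##..*; H12=+1→#.../#.##/##..; H22=-1→#.../#.../####
  | ply 2, V at #.../###./##.. | V03=-1→#..#/####/##..*; V13=-1→#.../####/##.#
  | ply 3, H at #..#/####/##.. | H01=+1→####/####/##..*; H22=+1→#..#/####/####
  | ply 4: ####/####/##.. is terminal -1 (V); from #.../#.../##.. depth 6
V moving scores +1; V passing scores -1

zugzwang(#.../#.../##.., V) = False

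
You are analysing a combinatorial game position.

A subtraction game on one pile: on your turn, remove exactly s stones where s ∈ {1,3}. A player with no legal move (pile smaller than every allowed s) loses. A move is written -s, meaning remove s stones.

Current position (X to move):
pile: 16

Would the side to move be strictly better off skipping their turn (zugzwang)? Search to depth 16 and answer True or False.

zugzwang(16, X) = True

ply 1, X at 16 | -1=-1→15*; -3=-1→13
ply 2, O at 15 | -1=+1→14*; -3=+1→12
ply 3, X at 14 | -1=-1→13*; -3=-1→11
ply 4, O at 13 | -1=+1→12*; -3=+1→10
ply 5, X at 12 | -1=-1→11*; -3=-1→9
ply 6, O at 11 | -1=+1→10*; -3=+1→8
ply 7, X at 10 | -1=-1→9*; -3=-1→7
ply 8, O at 9 | -1=+1→8*; -3=+1→6
ply 9, X at 8 | -1=-1→7*; -3=-1→5
ply 10, O at 7 | -1=+1→6*; -3=+1→4
ply 11, X at 6 | -1=-1→5*; -3=-1→3
ply 12, O at 5 | -1=+1→4*; -3=+1→2
ply 13, X at 4 | -1=-1→3*; -3=-1→1
ply 14, O at 3 | -1=+1→2*; -3=+1→0
ply 15, X at 2 | -1=-1→1*
ply 16, O at 1 | -1=+1→0*
ply 17: 0 is terminal -1 (X); from 16 depth 16
pass branch (O moves first from the same position):
  | ply 1, O at 16 | -1=-1→15*; -3=-1→13
  | ply 2, X at 15 | -1=+1→14*; -3=+1→12
  | ply 3, O at 14 | -1=-1→13*; -3=-1→11
  | ply 4, X at 13 | -1=+1→12*; -3=+1→10
  | ply 5, O at 12 | -1=-1→11*; -3=-1→9
  | ply 6, X at 11 | -1=+1→10*; -3=+1→8
  | ply 7, O at 10 | -1=-1→9*; -3=-1→7
  | ply 8, X at 9 | -1=+1→8*; -3=+1→6
  | ply 9, O at 8 | -1=-1→7*; -3=-1→5
  | ply 10, X at 7 | -1=+1→6*; -3=+1→4
  | ply 11, O at 6 | -1=-1→5*; -3=-1→3
  | ply 12, X at 5 | -1=+1→4*; -3=+1→2
  | ply 13, O at 4 | -1=-1→3*; -3=-1→1
  | ply 14, X at 3 | -1=+1→2*; -3=+1→0
  | ply 15, O at 2 | -1=-1→1*
  | ply 16, X at 1 | -1=+1→0*
  | ply 17: 0 is terminal -1 (O); from 16 depth 16
X moving scores -1; X passing scores +1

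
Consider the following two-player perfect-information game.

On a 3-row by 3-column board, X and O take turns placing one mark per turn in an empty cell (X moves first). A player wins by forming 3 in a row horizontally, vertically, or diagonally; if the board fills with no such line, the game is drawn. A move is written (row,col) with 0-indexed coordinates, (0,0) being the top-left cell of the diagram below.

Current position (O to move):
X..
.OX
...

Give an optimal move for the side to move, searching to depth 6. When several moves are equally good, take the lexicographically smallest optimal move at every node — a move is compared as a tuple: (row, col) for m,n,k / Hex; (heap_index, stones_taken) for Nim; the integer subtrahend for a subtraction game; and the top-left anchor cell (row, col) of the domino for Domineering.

ply 1, O at X../.OX/... | (0,1)=+0→XO./.OX/...*; (0,2)=+0→X.O/.OX/...; (1,0)=-1→X../OOX/...; (2,0)=-1→X../.OX/O..; (2,1)=+0→X../.OX/.O.; (2,2)=+0→X../.OX/..O
ply 2, X at XO./.OX/... | (0,2)=-1→XOX/.OX/...; (1,0)=-1→XO./XOX/...; (2,0)=-1→XO./.OX/X..; (2,1)=+0→XO./.OX/.X.*; (2,2)=-1→XO./.OX/..X
ply 3, O at XO./.OX/.X. | (0,2)=-1→XOO/.OX/.X.; (1,0)=-1→XO./OOX/.X.; (2,0)=+0→XO./.OX/OX.*; (2,2)=+0→XO./.OX/.XO
ply 4, X at XO./.OX/OX. | (0,2)=+0→XOX/.OX/OX.*; (1,0)=-1→XO./XOX/OX.; (2,2)=-1→XO./.OX/OXX
ply 5, O at XOX/.OX/OX. | (1,0)=-1→XOX/OOX/OX.; (2,2)=+0→XOX/.OX/OXO*
ply 6, X at XOX/.OX/OXO | (1,0)=+0→XOX/XOX/OXO*
ply 7: XOX/XOX/OXO is terminal +0 (O); from X../.OX/... depth 6

O's best at [X../.OX/...]: (0,1)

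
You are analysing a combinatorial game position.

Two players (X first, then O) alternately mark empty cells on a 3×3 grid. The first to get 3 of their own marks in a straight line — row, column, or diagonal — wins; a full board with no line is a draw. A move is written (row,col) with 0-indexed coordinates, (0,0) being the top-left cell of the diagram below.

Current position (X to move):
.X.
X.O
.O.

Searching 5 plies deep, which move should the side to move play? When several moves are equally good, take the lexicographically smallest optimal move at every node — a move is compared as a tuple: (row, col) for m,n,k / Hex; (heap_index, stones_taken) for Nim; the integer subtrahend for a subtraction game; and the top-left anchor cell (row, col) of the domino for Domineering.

ply 1, X at .X./X.O/.O. | (0,0)=+1→XX./X.O/.O.*; (0,2)=+0→.XX/X.O/.O.; (1,1)=-1→.X./XXO/.O.; (2,0)=+0→.X./X.O/XO.; (2,2)=+0→.X./X.O/.OX
ply 2, O at XX./X.O/.O. | (0,2)=-1→XXO/X.O/.O.*; (1,1)=-1→XX./XOO/.O.; (2,0)=-1→XX./X.O/OO.; (2,2)=-1→XX./X.O/.OO
ply 3, X at XXO/X.O/.O. | (1,1)=-1→XXO/XXO/.O.; (2,0)=+1→XXO/X.O/XO.*; (2,2)=+1→XXO/X.O/.OX
ply 4: XXO/X.O/XO. is terminal -1 (O); from .X./X.O/.O. depth 5

X's best at [.X./X.O/.O.]: (0,0)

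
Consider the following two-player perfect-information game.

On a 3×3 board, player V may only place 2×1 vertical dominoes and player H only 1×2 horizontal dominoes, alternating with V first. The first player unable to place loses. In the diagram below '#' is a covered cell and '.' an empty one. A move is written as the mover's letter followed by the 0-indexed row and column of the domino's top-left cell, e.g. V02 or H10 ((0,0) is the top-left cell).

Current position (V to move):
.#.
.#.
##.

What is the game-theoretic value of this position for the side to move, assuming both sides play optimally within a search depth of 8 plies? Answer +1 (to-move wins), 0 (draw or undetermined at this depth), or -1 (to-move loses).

p1 V@[.#./.#./##.]: V00[##./##./##.]+1* V02[.##/.##/##.]+1 V12[.#./.##/###]+1
p2 H@[##./##./##.] terminal -1; root [.#./.#./##.] d8

value(.#./.#./##., V) = +1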